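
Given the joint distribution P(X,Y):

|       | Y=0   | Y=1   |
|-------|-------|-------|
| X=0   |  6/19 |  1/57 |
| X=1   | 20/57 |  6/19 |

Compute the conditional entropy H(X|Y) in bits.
0.7645 bits

H(X|Y) = H(X,Y) - H(Y)

H(X,Y) = -Σ_{x,y} P(x,y) log₂ P(x,y). Per-cell terms -P(x,y)·log₂P(x,y):
  X=0: 0.52515, 0.10233
  X=1: 0.53016, 0.52515
Sum of the 4 terms: H(X,Y) = 1.6828 bits

Marginal of Y (column sums):
  P(Y=0) = 6/19 + 20/57 = 2/3
  P(Y=1) = 1/57 + 6/19 = 1/3
H(Y) = -[(2/3)·log₂(2/3) + (1/3)·log₂(1/3)]
  = 0.38998 + 0.52832 = 0.9183 bits

H(X|Y) = H(X,Y) - H(Y) = 1.6828 - 0.9183 = 0.7645 bits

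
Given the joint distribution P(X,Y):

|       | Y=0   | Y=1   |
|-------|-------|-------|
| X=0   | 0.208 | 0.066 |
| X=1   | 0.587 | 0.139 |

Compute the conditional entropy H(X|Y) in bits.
0.8450 bits

H(X|Y) = H(X,Y) - H(Y)

H(X,Y) = -Σ_{x,y} P(x,y) log₂ P(x,y). Per-cell terms -P(x,y)·log₂P(x,y):
  X=0: 0.471192, 0.258812
  X=1: 0.451149, 0.395711
Sum of the 4 terms: H(X,Y) = 1.57686 bits

Marginal of Y (column sums):
  P(Y=0) = 0.208 + 0.587 = 0.795
  P(Y=1) = 0.066 + 0.139 = 0.205
H(Y) = -[0.795·log₂(0.795) + 0.205·log₂(0.205)]
  = 0.263124 + 0.468692 = 0.73182 bits

H(X|Y) = H(X,Y) - H(Y) = 1.57686 - 0.73182 = 0.8450 bits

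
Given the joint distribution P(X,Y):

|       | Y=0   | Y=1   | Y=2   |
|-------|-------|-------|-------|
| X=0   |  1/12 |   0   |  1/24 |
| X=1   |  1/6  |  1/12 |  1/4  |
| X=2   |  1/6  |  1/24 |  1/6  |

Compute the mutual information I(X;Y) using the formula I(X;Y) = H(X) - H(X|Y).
0.0507 bits

I(X;Y) = H(X) - H(X|Y)

Marginal of X (row sums):
  P(X=0) = 1/12 + 0 + 1/24 = 1/8
  P(X=1) = 1/6 + 1/12 + 1/4 = 1/2
  P(X=2) = 1/6 + 1/24 + 1/6 = 3/8
H(X) = -[(1/8)·log₂(1/8) + (1/2)·log₂(1/2) + (3/8)·log₂(3/8)]
  = 0.37500 + 0.50000 + 0.53064 = 1.40564 bits

Marginal of Y (column sums):
  P(Y=0) = 1/12 + 1/6 + 1/6 = 5/12
  P(Y=1) = 0 + 1/12 + 1/24 = 1/8
  P(Y=2) = 1/24 + 1/4 + 1/6 = 11/24
H(X|Y) = Σ_y P(y)·H(X|Y=y):
  Y=0: P(Y=0) = 5/12, P(X|Y=0) = (1/5, 2/5, 2/5) → H(X|Y=0) = 1.52193
  Y=1: P(Y=1) = 1/8, P(X|Y=1) = (0, 2/3, 1/3) → H(X|Y=1) = 0.91830
  Y=2: P(Y=2) = 11/24, P(X|Y=2) = (1/11, 6/11, 4/11) → H(X|Y=2) = 1.32218
H(X|Y) = (5/12)·1.52193 + (1/8)·0.91830 + (11/24)·1.32218 = 1.35492 bits

I(X;Y) = H(X) - H(X|Y) = 1.40564 - 1.35492 = 0.0507 bits

Cross-check via I(X;Y) = H(X) + H(Y) - H(X,Y): computing H(Y) from the column sums and H(X,Y) from the 9 cells in the same way gives H(Y) = 1.41713 bits and H(X,Y) = 2.77206 bits, so
I(X;Y) = 1.40564 + 1.41713 - 2.77206 = 0.0507 bits ✓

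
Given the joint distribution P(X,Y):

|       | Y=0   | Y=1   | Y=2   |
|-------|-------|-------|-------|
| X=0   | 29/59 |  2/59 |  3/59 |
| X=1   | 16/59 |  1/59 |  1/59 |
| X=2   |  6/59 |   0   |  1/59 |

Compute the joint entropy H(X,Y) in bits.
2.0327 bits

H(X,Y) = -Σ_{x,y} P(x,y) log₂ P(x,y). Per-cell terms -P(x,y)·log₂P(x,y):
  X=0: 0.50365, 0.16551, 0.21853
  X=1: 0.51055, 0.09971, 0.09971
  X=2: 0.33536, 0.00000, 0.09971
  (cells with P = 0 contribute 0)
Sum of the 9 terms: H(X,Y) = 2.0327 bits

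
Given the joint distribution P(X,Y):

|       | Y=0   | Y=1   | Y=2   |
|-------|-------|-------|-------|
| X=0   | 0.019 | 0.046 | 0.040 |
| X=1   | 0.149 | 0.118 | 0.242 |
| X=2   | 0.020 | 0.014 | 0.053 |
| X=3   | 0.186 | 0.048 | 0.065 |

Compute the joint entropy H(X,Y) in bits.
3.1088 bits

H(X,Y) = -Σ_{x,y} P(x,y) log₂ P(x,y). Per-cell terms -P(x,y)·log₂P(x,y):
  X=0: 0.1086, 0.2043, 0.1858
  X=1: 0.4092, 0.3638, 0.4954
  X=2: 0.1129, 0.0862, 0.2246
  X=3: 0.4514, 0.2103, 0.2563
Sum of the 12 terms: H(X,Y) = 3.1088 bits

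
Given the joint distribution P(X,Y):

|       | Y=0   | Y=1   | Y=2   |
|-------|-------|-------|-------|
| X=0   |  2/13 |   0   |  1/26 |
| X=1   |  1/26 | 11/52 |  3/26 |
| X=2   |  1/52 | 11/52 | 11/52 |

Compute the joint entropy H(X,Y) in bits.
2.6683 bits

H(X,Y) = -Σ_{x,y} P(x,y) log₂ P(x,y). Per-cell terms -P(x,y)·log₂P(x,y):
  X=0: 0.41545, 0.00000, 0.18079
  X=1: 0.18079, 0.47406, 0.35948
  X=2: 0.10962, 0.47406, 0.47406
  (cells with P = 0 contribute 0)
Sum of the 9 terms: H(X,Y) = 2.6683 bits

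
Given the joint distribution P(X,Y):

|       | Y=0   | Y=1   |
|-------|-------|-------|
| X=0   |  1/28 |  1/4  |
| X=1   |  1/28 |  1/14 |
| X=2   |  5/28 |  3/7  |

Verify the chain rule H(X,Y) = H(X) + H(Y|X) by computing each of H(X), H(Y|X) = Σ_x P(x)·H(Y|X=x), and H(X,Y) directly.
H(X) = 1.2987 bits, H(Y|X) = 0.7843 bits, H(X,Y) = 2.0830 bits

Marginal of X (row sums):
  P(X=0) = 1/28 + 1/4 = 2/7
  P(X=1) = 1/28 + 1/14 = 3/28
  P(X=2) = 5/28 + 3/7 = 17/28
H(X) = -[(2/7)·log₂(2/7) + (3/28)·log₂(3/28) + (17/28)·log₂(17/28)]
  = 0.51639 + 0.34526 + 0.43708 = 1.2987 bits

H(Y|X) = Σ_x P(x)·H(Y|X=x):
  X=0: P(X=0) = 2/7, P(Y|X=0) = (1/8, 7/8) → H(Y|X=0) = 0.54356
  X=1: P(X=1) = 3/28, P(Y|X=1) = (1/3, 2/3) → H(Y|X=1) = 0.91830
  X=2: P(X=2) = 17/28, P(Y|X=2) = (5/17, 12/17) → H(Y|X=2) = 0.87398
H(Y|X) = (2/7)·0.54356 + (3/28)·0.91830 + (17/28)·0.87398 = 0.7843 bits

H(X,Y) = -Σ_{x,y} P(x,y) log₂ P(x,y). Per-cell terms -P(x,y)·log₂P(x,y):
  X=0: 0.17169, 0.50000
  X=1: 0.17169, 0.27195
  X=2: 0.44383, 0.52388
Sum of the 6 terms: H(X,Y) = 2.0830 bits

Chain rule check:
  H(X) + H(Y|X) = 1.2987 + 0.7843 = 2.0830 bits
  H(X,Y) = 2.0830 bits
✓ Chain rule verified.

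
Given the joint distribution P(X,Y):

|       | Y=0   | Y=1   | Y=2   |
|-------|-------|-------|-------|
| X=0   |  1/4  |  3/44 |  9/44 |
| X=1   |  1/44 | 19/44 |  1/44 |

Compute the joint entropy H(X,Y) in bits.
2.0038 bits

H(X,Y) = -Σ_{x,y} P(x,y) log₂ P(x,y). Per-cell terms -P(x,y)·log₂P(x,y):
  X=0: 0.5000, 0.2642, 0.4683
  X=1: 0.1241, 0.5231, 0.1241
Sum of the 6 terms: H(X,Y) = 2.0038 bits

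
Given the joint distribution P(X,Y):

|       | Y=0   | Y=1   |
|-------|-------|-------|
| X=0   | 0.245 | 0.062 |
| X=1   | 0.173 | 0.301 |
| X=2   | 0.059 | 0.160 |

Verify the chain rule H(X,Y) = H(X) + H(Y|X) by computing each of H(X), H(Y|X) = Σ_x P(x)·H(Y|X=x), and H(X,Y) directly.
H(X) = 1.5134 bits, H(Y|X) = 0.8557 bits, H(X,Y) = 2.3691 bits

Marginal of X (row sums):
  P(X=0) = 0.245 + 0.062 = 0.307
  P(X=1) = 0.173 + 0.301 = 0.474
  P(X=2) = 0.059 + 0.160 = 0.219
H(X) = -[0.307·log₂(0.307) + 0.474·log₂(0.474) + 0.219·log₂(0.219)]
  = 0.52303 + 0.51052 + 0.47983 = 1.5134 bits

H(Y|X) = Σ_x P(x)·H(Y|X=x):
  X=0: P(X=0) = 0.307, P(Y|X=0) = (245/307, 62/307) → H(Y|X=0) = 0.72582
  X=1: P(X=1) = 0.474, P(Y|X=1) = (173/474, 301/474) → H(Y|X=1) = 0.94674
  X=2: P(X=2) = 0.219, P(Y|X=2) = (59/219, 160/219) → H(Y|X=2) = 0.84061
H(Y|X) = 0.307·0.72582 + 0.474·0.94674 + 0.219·0.84061 = 0.8557 bits

H(X,Y) = -Σ_{x,y} P(x,y) log₂ P(x,y). Per-cell terms -P(x,y)·log₂P(x,y):
  X=0: 0.49714, 0.24872
  X=1: 0.43789, 0.52138
  X=2: 0.24091, 0.42302
Sum of the 6 terms: H(X,Y) = 2.3691 bits

Chain rule check:
  H(X) + H(Y|X) = 1.5134 + 0.8557 = 2.3691 bits
  H(X,Y) = 2.3691 bits
✓ Chain rule verified.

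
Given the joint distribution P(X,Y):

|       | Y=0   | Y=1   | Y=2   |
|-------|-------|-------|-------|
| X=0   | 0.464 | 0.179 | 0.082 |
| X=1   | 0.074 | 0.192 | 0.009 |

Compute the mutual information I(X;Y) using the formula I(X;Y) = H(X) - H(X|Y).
0.1247 bits

I(X;Y) = H(X) - H(X|Y)

Marginal of X (row sums):
  P(X=0) = 0.464 + 0.179 + 0.082 = 0.725
  P(X=1) = 0.074 + 0.192 + 0.009 = 0.275
H(X) = -[0.725·log₂(0.725) + 0.275·log₂(0.275)]
  = 0.33636 + 0.51219 = 0.84855 bits

Marginal of Y (column sums):
  P(Y=0) = 0.464 + 0.074 = 0.538
  P(Y=1) = 0.179 + 0.192 = 0.371
  P(Y=2) = 0.082 + 0.009 = 0.091
H(X|Y) = Σ_y P(y)·H(X|Y=y):
  Y=0: P(Y=0) = 0.538, P(X|Y=0) = (232/269, 37/269) → H(X|Y=0) = 0.57778
  Y=1: P(Y=1) = 0.371, P(X|Y=1) = (179/371, 192/371) → H(X|Y=1) = 0.99911
  Y=2: P(Y=2) = 0.091, P(X|Y=2) = (82/91, 9/91) → H(X|Y=2) = 0.46550
H(X|Y) = 0.538·0.57778 + 0.371·0.99911 + 0.091·0.46550 = 0.72388 bits

I(X;Y) = H(X) - H(X|Y) = 0.84855 - 0.72388 = 0.1247 bits

Cross-check via I(X;Y) = H(X) + H(Y) - H(X,Y): computing H(Y) from the column sums and H(X,Y) from the 6 cells in the same way gives H(Y) = 1.32654 bits and H(X,Y) = 2.05042 bits, so
I(X;Y) = 0.84855 + 1.32654 - 2.05042 = 0.1247 bits ✓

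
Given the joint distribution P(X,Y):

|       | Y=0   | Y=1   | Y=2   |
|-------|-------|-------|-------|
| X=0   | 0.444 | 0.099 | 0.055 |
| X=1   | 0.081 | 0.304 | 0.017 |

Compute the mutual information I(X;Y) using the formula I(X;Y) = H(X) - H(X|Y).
0.2655 bits

I(X;Y) = H(X) - H(X|Y)

Marginal of X (row sums):
  P(X=0) = 0.444 + 0.099 + 0.055 = 0.598
  P(X=1) = 0.081 + 0.304 + 0.017 = 0.402
H(X) = -[0.598·log₂(0.598) + 0.402·log₂(0.402)]
  = 0.443586 + 0.528523 = 0.972109 bits

Marginal of Y (column sums):
  P(Y=0) = 0.444 + 0.081 = 0.525
  P(Y=1) = 0.099 + 0.304 = 0.403
  P(Y=2) = 0.055 + 0.017 = 0.072
H(X|Y) = Σ_y P(y)·H(X|Y=y):
  Y=0: P(Y=0) = 0.525, P(X|Y=0) = (148/175, 27/175) → H(X|Y=0) = 0.620462
  Y=1: P(Y=1) = 0.403, P(X|Y=1) = (99/403, 304/403) → H(X|Y=1) = 0.804323
  Y=2: P(Y=2) = 0.072, P(X|Y=2) = (55/72, 17/72) → H(X|Y=2) = 0.788513
H(X|Y) = 0.525·0.620462 + 0.403·0.804323 + 0.072·0.788513 = 0.706658 bits

I(X;Y) = H(X) - H(X|Y) = 0.972109 - 0.706658 = 0.2655 bits

Cross-check via I(X;Y) = H(X) + H(Y) - H(X,Y): computing H(Y) from the column sums and H(X,Y) from the 6 cells in the same way gives H(Y) = 1.289740 bits and H(X,Y) = 1.996398 bits, so
I(X;Y) = 0.972109 + 1.289740 - 1.996398 = 0.2655 bits ✓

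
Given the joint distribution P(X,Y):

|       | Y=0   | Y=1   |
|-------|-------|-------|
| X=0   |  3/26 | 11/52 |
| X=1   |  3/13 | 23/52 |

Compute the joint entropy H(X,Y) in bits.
1.8423 bits

H(X,Y) = -Σ_{x,y} P(x,y) log₂ P(x,y). Per-cell terms -P(x,y)·log₂P(x,y):
  X=0: 0.3595, 0.4741
  X=1: 0.4882, 0.5205
Sum of the 4 terms: H(X,Y) = 1.8423 bits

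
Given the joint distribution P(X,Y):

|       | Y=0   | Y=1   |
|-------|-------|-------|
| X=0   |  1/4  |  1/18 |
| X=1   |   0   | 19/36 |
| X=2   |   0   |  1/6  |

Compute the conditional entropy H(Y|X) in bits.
0.2090 bits

H(Y|X) = H(X,Y) - H(X)

H(X,Y) = -Σ_{x,y} P(x,y) log₂ P(x,y). Per-cell terms -P(x,y)·log₂P(x,y):
  X=0: 0.5000, 0.2317
  X=1: 0.0000, 0.4866
  X=2: 0.0000, 0.4308
  (cells with P = 0 contribute 0)
Sum of the 6 terms: H(X,Y) = 1.6491 bits

Marginal of X (row sums):
  P(X=0) = 1/4 + 1/18 = 11/36
  P(X=1) = 0 + 19/36 = 19/36
  P(X=2) = 0 + 1/6 = 1/6
H(X) = -[(11/36)·log₂(11/36) + (19/36)·log₂(19/36) + (1/6)·log₂(1/6)]
  = 0.5227 + 0.4866 + 0.4308 = 1.4401 bits

H(Y|X) = H(X,Y) - H(X) = 1.6491 - 1.4401 = 0.2090 bits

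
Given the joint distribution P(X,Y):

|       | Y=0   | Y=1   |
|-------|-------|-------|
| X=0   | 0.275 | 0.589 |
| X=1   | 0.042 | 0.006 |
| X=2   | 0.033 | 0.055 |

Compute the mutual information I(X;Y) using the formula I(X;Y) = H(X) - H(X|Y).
0.0442 bits

I(X;Y) = H(X) - H(X|Y)

Marginal of X (row sums):
  P(X=0) = 0.275 + 0.589 = 0.864
  P(X=1) = 0.042 + 0.006 = 0.048
  P(X=2) = 0.033 + 0.055 = 0.088
H(X) = -[0.864·log₂(0.864) + 0.048·log₂(0.048) + 0.088·log₂(0.088)]
  = 0.18221 + 0.21028 + 0.30856 = 0.70105 bits

Marginal of Y (column sums):
  P(Y=0) = 0.275 + 0.042 + 0.033 = 0.350
  P(Y=1) = 0.589 + 0.006 + 0.055 = 0.650
H(X|Y) = Σ_y P(y)·H(X|Y=y):
  Y=0: P(Y=0) = 0.350, P(X|Y=0) = (11/14, 3/25, 33/350) → H(X|Y=0) = 0.96165
  Y=1: P(Y=1) = 0.650, P(X|Y=1) = (589/650, 3/325, 11/130) → H(X|Y=1) = 0.49270
H(X|Y) = 0.350·0.96165 + 0.650·0.49270 = 0.65683 bits

I(X;Y) = H(X) - H(X|Y) = 0.70105 - 0.65683 = 0.0442 bits

Cross-check via I(X;Y) = H(X) + H(Y) - H(X,Y): computing H(Y) from the column sums and H(X,Y) from the 6 cells in the same way gives H(Y) = 0.93407 bits and H(X,Y) = 1.59090 bits, so
I(X;Y) = 0.70105 + 0.93407 - 1.59090 = 0.0442 bits ✓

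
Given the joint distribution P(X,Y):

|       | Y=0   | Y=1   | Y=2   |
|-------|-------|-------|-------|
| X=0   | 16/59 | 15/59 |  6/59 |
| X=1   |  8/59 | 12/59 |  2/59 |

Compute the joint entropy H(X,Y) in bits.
2.3719 bits

H(X,Y) = -Σ_{x,y} P(x,y) log₂ P(x,y). Per-cell terms -P(x,y)·log₂P(x,y):
  X=0: 0.5105, 0.5023, 0.3354
  X=1: 0.3909, 0.4673, 0.1655
Sum of the 6 terms: H(X,Y) = 2.3719 bits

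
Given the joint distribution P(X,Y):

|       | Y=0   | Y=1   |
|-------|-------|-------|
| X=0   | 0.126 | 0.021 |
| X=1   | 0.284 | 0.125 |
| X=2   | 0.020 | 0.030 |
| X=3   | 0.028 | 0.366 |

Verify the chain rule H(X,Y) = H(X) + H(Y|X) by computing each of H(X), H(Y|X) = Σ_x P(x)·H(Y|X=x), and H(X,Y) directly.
H(X) = 1.6797 bits, H(Y|X) = 0.6445 bits, H(X,Y) = 2.3242 bits

Marginal of X (row sums):
  P(X=0) = 0.126 + 0.021 = 0.147
  P(X=1) = 0.284 + 0.125 = 0.409
  P(X=2) = 0.020 + 0.030 = 0.050
  P(X=3) = 0.028 + 0.366 = 0.394
H(X) = -[0.147·log₂(0.147) + 0.409·log₂(0.409) + 0.050·log₂(0.050) + 0.394·log₂(0.394)]
  = 0.40662 + 0.52754 + 0.21610 + 0.52943 = 1.6797 bits

H(Y|X) = Σ_x P(x)·H(Y|X=x):
  X=0: P(X=0) = 0.147, P(Y|X=0) = (6/7, 1/7) → H(Y|X=0) = 0.59167
  X=1: P(X=1) = 0.409, P(Y|X=1) = (284/409, 125/409) → H(Y|X=1) = 0.88806
  X=2: P(X=2) = 0.050, P(Y|X=2) = (2/5, 3/5) → H(Y|X=2) = 0.97095
  X=3: P(X=3) = 0.394, P(Y|X=3) = (14/197, 183/197) → H(Y|X=3) = 0.36989
H(Y|X) = 0.147·0.59167 + 0.409·0.88806 + 0.050·0.97095 + 0.394·0.36989 = 0.6445 bits

H(X,Y) = -Σ_{x,y} P(x,y) log₂ P(x,y). Per-cell terms -P(x,y)·log₂P(x,y):
  X=0: 0.37655, 0.11704
  X=1: 0.51575, 0.37500
  X=2: 0.11288, 0.15177
  X=3: 0.14444, 0.53073
Sum of the 8 terms: H(X,Y) = 2.3242 bits

Chain rule check:
  H(X) + H(Y|X) = 1.6797 + 0.6445 = 2.3242 bits
  H(X,Y) = 2.3242 bits
✓ Chain rule verified.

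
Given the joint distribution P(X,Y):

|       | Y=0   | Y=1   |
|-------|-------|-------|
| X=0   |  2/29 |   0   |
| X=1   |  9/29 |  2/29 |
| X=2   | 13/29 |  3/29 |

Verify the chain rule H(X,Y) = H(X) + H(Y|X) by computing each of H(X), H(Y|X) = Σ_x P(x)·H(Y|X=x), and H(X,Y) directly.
H(X) = 1.2699 bits, H(Y|X) = 0.6436 bits, H(X,Y) = 1.9135 bits

Marginal of X (row sums):
  P(X=0) = 2/29 + 0 = 2/29
  P(X=1) = 9/29 + 2/29 = 11/29
  P(X=2) = 13/29 + 3/29 = 16/29
H(X) = -[(2/29)·log₂(2/29) + (11/29)·log₂(11/29) + (16/29)·log₂(16/29)]
  = 0.26607 + 0.53048 + 0.47337 = 1.2699 bits

H(Y|X) = Σ_x P(x)·H(Y|X=x):
  X=0: P(X=0) = 2/29, P(Y|X=0) = (1, 0) → H(Y|X=0) = 0.00000
  X=1: P(X=1) = 11/29, P(Y|X=1) = (9/11, 2/11) → H(Y|X=1) = 0.68404
  X=2: P(X=2) = 16/29, P(Y|X=2) = (13/16, 3/16) → H(Y|X=2) = 0.69621
H(Y|X) = (2/29)·0.00000 + (11/29)·0.68404 + (16/29)·0.69621 = 0.6436 bits

H(X,Y) = -Σ_{x,y} P(x,y) log₂ P(x,y). Per-cell terms -P(x,y)·log₂P(x,y):
  X=0: 0.26607, 0.00000
  X=1: 0.52388, 0.26607
  X=2: 0.51890, 0.33859
  (cells with P = 0 contribute 0)
Sum of the 6 terms: H(X,Y) = 1.9135 bits

Chain rule check:
  H(X) + H(Y|X) = 1.2699 + 0.6436 = 1.9135 bits
  H(X,Y) = 1.9135 bits
✓ Chain rule verified.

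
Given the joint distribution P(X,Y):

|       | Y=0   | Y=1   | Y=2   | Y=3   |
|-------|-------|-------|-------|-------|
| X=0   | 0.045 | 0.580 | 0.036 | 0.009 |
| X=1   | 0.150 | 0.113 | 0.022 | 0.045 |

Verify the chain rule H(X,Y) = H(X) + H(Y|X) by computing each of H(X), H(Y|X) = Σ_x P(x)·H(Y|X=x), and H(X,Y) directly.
H(X) = 0.9149 bits, H(Y|X) = 1.0645 bits, H(X,Y) = 1.9794 bits

Marginal of X (row sums):
  P(X=0) = 0.045 + 0.580 + 0.036 + 0.009 = 0.670
  P(X=1) = 0.150 + 0.113 + 0.022 + 0.045 = 0.330
H(X) = -[0.670·log₂(0.670) + 0.330·log₂(0.330)]
  = 0.3871 + 0.5278 = 0.9149 bits

H(Y|X) = Σ_x P(x)·H(Y|X=x):
  X=0: P(X=0) = 0.670, P(Y|X=0) = (9/134, 58/67, 18/335, 9/670) → H(Y|X=0) = 0.7520
  X=1: P(X=1) = 0.330, P(Y|X=1) = (5/11, 113/330, 1/15, 3/22) → H(Y|X=1) = 1.6989
H(Y|X) = 0.670·0.7520 + 0.330·1.6989 = 1.0645 bits

H(X,Y) = -Σ_{x,y} P(x,y) log₂ P(x,y). Per-cell terms -P(x,y)·log₂P(x,y):
  X=0: 0.2013, 0.4558, 0.1727, 0.0612
  X=1: 0.4105, 0.3555, 0.1211, 0.2013
Sum of the 8 terms: H(X,Y) = 1.9794 bits

Chain rule check:
  H(X) + H(Y|X) = 0.9149 + 1.0645 = 1.9794 bits
  H(X,Y) = 1.9794 bits
✓ Chain rule verified.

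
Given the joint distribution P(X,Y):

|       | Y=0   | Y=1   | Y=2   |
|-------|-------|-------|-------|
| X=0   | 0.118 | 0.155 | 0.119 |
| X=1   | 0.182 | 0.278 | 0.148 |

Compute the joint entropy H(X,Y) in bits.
2.5149 bits

H(X,Y) = -Σ_{x,y} P(x,y) log₂ P(x,y). Per-cell terms -P(x,y)·log₂P(x,y):
  X=0: 0.36381, 0.41690, 0.36545
  X=1: 0.44735, 0.51342, 0.40794
Sum of the 6 terms: H(X,Y) = 2.5149 bits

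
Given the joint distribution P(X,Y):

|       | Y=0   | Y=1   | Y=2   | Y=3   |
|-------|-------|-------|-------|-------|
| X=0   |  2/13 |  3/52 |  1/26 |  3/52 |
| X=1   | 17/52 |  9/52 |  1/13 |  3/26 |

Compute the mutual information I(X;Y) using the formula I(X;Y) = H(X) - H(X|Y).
0.0036 bits

I(X;Y) = H(X) - H(X|Y)

Marginal of X (row sums):
  P(X=0) = 2/13 + 3/52 + 1/26 + 3/52 = 4/13
  P(X=1) = 17/52 + 9/52 + 1/13 + 3/26 = 9/13
H(X) = -[(4/13)·log₂(4/13) + (9/13)·log₂(9/13)]
  = 0.5232 + 0.3673 = 0.8905 bits

Marginal of Y (column sums):
  P(Y=0) = 2/13 + 17/52 = 25/52
  P(Y=1) = 3/52 + 9/52 = 3/13
  P(Y=2) = 1/26 + 1/13 = 3/26
  P(Y=3) = 3/52 + 3/26 = 9/52
H(X|Y) = Σ_y P(y)·H(X|Y=y):
  Y=0: P(Y=0) = 25/52, P(X|Y=0) = (8/25, 17/25) → H(X|Y=0) = 0.9044
  Y=1: P(Y=1) = 3/13, P(X|Y=1) = (1/4, 3/4) → H(X|Y=1) = 0.8113
  Y=2: P(Y=2) = 3/26, P(X|Y=2) = (1/3, 2/3) → H(X|Y=2) = 0.9183
  Y=3: P(Y=3) = 9/52, P(X|Y=3) = (1/3, 2/3) → H(X|Y=3) = 0.9183
H(X|Y) = (25/52)·0.9044 + (3/13)·0.8113 + (3/26)·0.9183 + (9/52)·0.9183 = 0.8869 bits

I(X;Y) = H(X) - H(X|Y) = 0.8905 - 0.8869 = 0.0036 bits

Cross-check via I(X;Y) = H(X) + H(Y) - H(X,Y): computing H(Y) from the column sums and H(X,Y) from the 8 cells in the same way gives H(Y) = 1.7936 bits and H(X,Y) = 2.6805 bits, so
I(X;Y) = 0.8905 + 1.7936 - 2.6805 = 0.0036 bits ✓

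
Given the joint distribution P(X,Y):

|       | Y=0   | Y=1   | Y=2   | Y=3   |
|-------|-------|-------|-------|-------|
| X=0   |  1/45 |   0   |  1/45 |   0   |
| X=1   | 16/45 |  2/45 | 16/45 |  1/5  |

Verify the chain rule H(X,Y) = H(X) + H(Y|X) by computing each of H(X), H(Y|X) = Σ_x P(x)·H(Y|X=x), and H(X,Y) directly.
H(X) = 0.2623 bits, H(Y|X) = 1.7067 bits, H(X,Y) = 1.9690 bits

Marginal of X (row sums):
  P(X=0) = 1/45 + 0 + 1/45 + 0 = 2/45
  P(X=1) = 16/45 + 2/45 + 16/45 + 1/5 = 43/45
H(X) = -[(2/45)·log₂(2/45) + (43/45)·log₂(43/45)]
  = 0.19964 + 0.06267 = 0.2623 bits

H(Y|X) = Σ_x P(x)·H(Y|X=x):
  X=0: P(X=0) = 2/45, P(Y|X=0) = (1/2, 0, 1/2, 0) → H(Y|X=0) = 1.00000
  X=1: P(X=1) = 43/45, P(Y|X=1) = (16/43, 2/43, 16/43, 9/43) → H(Y|X=1) = 1.73954
H(Y|X) = (2/45)·1.00000 + (43/45)·1.73954 = 1.7067 bits

H(X,Y) = -Σ_{x,y} P(x,y) log₂ P(x,y). Per-cell terms -P(x,y)·log₂P(x,y):
  X=0: 0.12204, 0.00000, 0.12204, 0.00000
  X=1: 0.53044, 0.19964, 0.53044, 0.46439
  (cells with P = 0 contribute 0)
Sum of the 8 terms: H(X,Y) = 1.9690 bits

Chain rule check:
  H(X) + H(Y|X) = 0.2623 + 1.7067 = 1.9690 bits
  H(X,Y) = 1.9690 bits
✓ Chain rule verified.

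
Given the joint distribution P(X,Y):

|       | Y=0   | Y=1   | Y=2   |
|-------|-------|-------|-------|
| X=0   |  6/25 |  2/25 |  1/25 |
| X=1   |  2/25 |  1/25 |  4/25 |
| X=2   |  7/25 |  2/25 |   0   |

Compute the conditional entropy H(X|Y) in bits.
1.3065 bits

H(X|Y) = H(X,Y) - H(Y)

H(X,Y) = -Σ_{x,y} P(x,y) log₂ P(x,y). Per-cell terms -P(x,y)·log₂P(x,y):
  X=0: 0.4941345, 0.2915085, 0.1857542
  X=1: 0.2915085, 0.1857542, 0.4230170
  X=2: 0.5142204, 0.2915085, 0.0000000
  (cells with P = 0 contribute 0)
Sum of the 9 terms: H(X,Y) = 2.677406 bits

Marginal of Y (column sums):
  P(Y=0) = 6/25 + 2/25 + 7/25 = 3/5
  P(Y=1) = 2/25 + 1/25 + 2/25 = 1/5
  P(Y=2) = 1/25 + 4/25 + 0 = 1/5
H(Y) = -[(3/5)·log₂(3/5) + (1/5)·log₂(1/5) + (1/5)·log₂(1/5)]
  = 0.4421794 + 0.4643856 + 0.4643856 = 1.370951 bits

H(X|Y) = H(X,Y) - H(Y) = 2.677406 - 1.370951 = 1.3065 bits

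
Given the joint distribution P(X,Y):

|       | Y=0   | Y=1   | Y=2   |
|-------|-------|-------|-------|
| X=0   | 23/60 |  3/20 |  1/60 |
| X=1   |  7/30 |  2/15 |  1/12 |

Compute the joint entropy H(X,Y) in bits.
2.2155 bits

H(X,Y) = -Σ_{x,y} P(x,y) log₂ P(x,y). Per-cell terms -P(x,y)·log₂P(x,y):
  X=0: 0.53028, 0.41054, 0.09845
  X=1: 0.48989, 0.38759, 0.29875
Sum of the 6 terms: H(X,Y) = 2.2155 bits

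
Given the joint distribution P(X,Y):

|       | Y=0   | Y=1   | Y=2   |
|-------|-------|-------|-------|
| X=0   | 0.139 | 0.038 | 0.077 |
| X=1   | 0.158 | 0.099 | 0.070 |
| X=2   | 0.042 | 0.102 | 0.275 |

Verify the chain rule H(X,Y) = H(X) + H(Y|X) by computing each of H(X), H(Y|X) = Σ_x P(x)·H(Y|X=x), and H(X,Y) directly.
H(X) = 1.5554 bits, H(Y|X) = 1.3641 bits, H(X,Y) = 2.9195 bits

Marginal of X (row sums):
  P(X=0) = 0.139 + 0.038 + 0.077 = 0.254
  P(X=1) = 0.158 + 0.099 + 0.070 = 0.327
  P(X=2) = 0.042 + 0.102 + 0.275 = 0.419
H(X) = -[0.254·log₂(0.254) + 0.327·log₂(0.327) + 0.419·log₂(0.419)]
  = 0.502183 + 0.527332 + 0.525836 = 1.5554 bits

H(Y|X) = Σ_x P(x)·H(Y|X=x):
  X=0: P(X=0) = 0.254, P(Y|X=0) = (139/254, 19/127, 77/254) → H(Y|X=0) = 1.407989
  X=1: P(X=1) = 0.327, P(Y|X=1) = (158/327, 33/109, 70/327) → H(Y|X=1) = 1.504971
  X=2: P(X=2) = 0.419, P(Y|X=2) = (42/419, 102/419, 275/419) → H(Y|X=2) = 1.227587
H(Y|X) = 0.254·1.407989 + 0.327·1.504971 + 0.419·1.227587 = 1.3641 bits

H(X,Y) = -Σ_{x,y} P(x,y) log₂ P(x,y). Per-cell terms -P(x,y)·log₂P(x,y):
  X=0: 0.395711, 0.179279, 0.284823
  X=1: 0.420597, 0.330306, 0.268555
  X=2: 0.192086, 0.335923, 0.512187
Sum of the 9 terms: H(X,Y) = 2.9195 bits

Chain rule check:
  H(X) + H(Y|X) = 1.5554 + 1.3641 = 2.9195 bits
  H(X,Y) = 2.9195 bits
✓ Chain rule verified.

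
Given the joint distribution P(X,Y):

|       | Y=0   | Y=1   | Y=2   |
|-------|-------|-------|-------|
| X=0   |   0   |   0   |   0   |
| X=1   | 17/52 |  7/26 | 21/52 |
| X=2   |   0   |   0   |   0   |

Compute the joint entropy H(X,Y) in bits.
1.5653 bits

H(X,Y) = -Σ_{x,y} P(x,y) log₂ P(x,y). Per-cell terms -P(x,y)·log₂P(x,y):
  X=0: 0.0000, 0.0000, 0.0000
  X=1: 0.5273, 0.5097, 0.5283
  X=2: 0.0000, 0.0000, 0.0000
  (cells with P = 0 contribute 0)
Sum of the 9 terms: H(X,Y) = 1.5653 bits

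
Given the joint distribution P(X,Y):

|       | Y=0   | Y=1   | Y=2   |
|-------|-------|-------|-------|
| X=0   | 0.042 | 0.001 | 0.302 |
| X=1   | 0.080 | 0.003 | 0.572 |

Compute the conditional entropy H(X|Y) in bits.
0.9294 bits

H(X|Y) = H(X,Y) - H(Y)

H(X,Y) = -Σ_{x,y} P(x,y) log₂ P(x,y). Per-cell terms -P(x,y)·log₂P(x,y):
  X=0: 0.1921, 0.0100, 0.5217
  X=1: 0.2915, 0.0251, 0.4610
Sum of the 6 terms: H(X,Y) = 1.5014 bits

Marginal of Y (column sums):
  P(Y=0) = 0.042 + 0.080 = 0.122
  P(Y=1) = 0.001 + 0.003 = 0.004
  P(Y=2) = 0.302 + 0.572 = 0.874
H(Y) = -[0.122·log₂(0.122) + 0.004·log₂(0.004) + 0.874·log₂(0.874)]
  = 0.3703 + 0.0319 + 0.1698 = 0.5720 bits

H(X|Y) = H(X,Y) - H(Y) = 1.5014 - 0.5720 = 0.9294 bits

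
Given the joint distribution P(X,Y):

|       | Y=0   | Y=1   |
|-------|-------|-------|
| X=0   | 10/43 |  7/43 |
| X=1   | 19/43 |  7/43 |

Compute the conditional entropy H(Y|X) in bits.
0.8945 bits

H(Y|X) = H(X,Y) - H(X)

H(X,Y) = -Σ_{x,y} P(x,y) log₂ P(x,y). Per-cell terms -P(x,y)·log₂P(x,y):
  X=0: 0.4894, 0.4263
  X=1: 0.5207, 0.4263
Sum of the 4 terms: H(X,Y) = 1.8627 bits

Marginal of X (row sums):
  P(X=0) = 10/43 + 7/43 = 17/43
  P(X=1) = 19/43 + 7/43 = 26/43
H(X) = -[(17/43)·log₂(17/43) + (26/43)·log₂(26/43)]
  = 0.5293 + 0.4389 = 0.9682 bits

H(Y|X) = H(X,Y) - H(X) = 1.8627 - 0.9682 = 0.8945 bits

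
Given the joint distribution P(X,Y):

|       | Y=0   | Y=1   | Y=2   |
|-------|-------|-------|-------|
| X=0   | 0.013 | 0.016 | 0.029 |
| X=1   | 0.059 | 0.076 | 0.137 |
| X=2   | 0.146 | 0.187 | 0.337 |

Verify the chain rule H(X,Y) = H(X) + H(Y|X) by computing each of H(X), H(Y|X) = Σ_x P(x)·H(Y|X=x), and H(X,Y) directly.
H(X) = 1.1363 bits, H(Y|X) = 1.4915 bits, H(X,Y) = 2.6278 bits

Marginal of X (row sums):
  P(X=0) = 0.013 + 0.016 + 0.029 = 0.058
  P(X=1) = 0.059 + 0.076 + 0.137 = 0.272
  P(X=2) = 0.146 + 0.187 + 0.337 = 0.670
H(X) = -[0.058·log₂(0.058) + 0.272·log₂(0.272) + 0.670·log₂(0.670)]
  = 0.2383 + 0.5109 + 0.3871 = 1.1363 bits

H(Y|X) = Σ_x P(x)·H(Y|X=x):
  X=0: P(X=0) = 0.058, P(Y|X=0) = (13/58, 8/29, 1/2) → H(Y|X=0) = 1.4961
  X=1: P(X=1) = 0.272, P(Y|X=1) = (59/272, 19/68, 137/272) → H(Y|X=1) = 1.4906
  X=2: P(X=2) = 0.670, P(Y|X=2) = (73/335, 187/670, 337/670) → H(Y|X=2) = 1.4915
H(Y|X) = 0.058·1.4961 + 0.272·1.4906 + 0.670·1.4915 = 1.4915 bits

H(X,Y) = -Σ_{x,y} P(x,y) log₂ P(x,y). Per-cell terms -P(x,y)·log₂P(x,y):
  X=0: 0.0814, 0.0955, 0.1481
  X=1: 0.2409, 0.2826, 0.3929
  X=2: 0.4053, 0.4523, 0.5288
Sum of the 9 terms: H(X,Y) = 2.6278 bits

Chain rule check:
  H(X) + H(Y|X) = 1.1363 + 1.4915 = 2.6278 bits
  H(X,Y) = 2.6278 bits
✓ Chain rule verified.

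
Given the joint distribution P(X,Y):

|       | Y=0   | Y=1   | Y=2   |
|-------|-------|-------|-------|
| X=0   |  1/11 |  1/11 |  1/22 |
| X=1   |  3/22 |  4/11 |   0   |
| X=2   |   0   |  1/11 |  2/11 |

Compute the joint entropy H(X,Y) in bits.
2.5160 bits

H(X,Y) = -Σ_{x,y} P(x,y) log₂ P(x,y). Per-cell terms -P(x,y)·log₂P(x,y):
  X=0: 0.31449, 0.31449, 0.20270
  X=1: 0.39197, 0.53070, 0.00000
  X=2: 0.00000, 0.31449, 0.44717
  (cells with P = 0 contribute 0)
Sum of the 9 terms: H(X,Y) = 2.5160 bits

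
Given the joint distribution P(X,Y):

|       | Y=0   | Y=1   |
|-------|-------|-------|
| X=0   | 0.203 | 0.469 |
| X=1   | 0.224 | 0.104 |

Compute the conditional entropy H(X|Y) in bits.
0.8178 bits

H(X|Y) = H(X,Y) - H(Y)

H(X,Y) = -Σ_{x,y} P(x,y) log₂ P(x,y). Per-cell terms -P(x,y)·log₂P(x,y):
  X=0: 0.46699, 0.51231
  X=1: 0.48349, 0.33960
Sum of the 4 terms: H(X,Y) = 1.8024 bits

Marginal of Y (column sums):
  P(Y=0) = 0.203 + 0.224 = 0.427
  P(Y=1) = 0.469 + 0.104 = 0.573
H(Y) = -[0.427·log₂(0.427) + 0.573·log₂(0.573)]
  = 0.52422 + 0.46034 = 0.9846 bits

H(X|Y) = H(X,Y) - H(Y) = 1.8024 - 0.9846 = 0.8178 bits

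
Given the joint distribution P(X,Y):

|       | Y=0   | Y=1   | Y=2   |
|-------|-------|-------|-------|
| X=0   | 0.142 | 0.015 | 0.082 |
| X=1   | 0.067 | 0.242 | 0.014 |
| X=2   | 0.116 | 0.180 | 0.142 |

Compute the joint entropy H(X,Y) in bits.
2.8352 bits

H(X,Y) = -Σ_{x,y} P(x,y) log₂ P(x,y). Per-cell terms -P(x,y)·log₂P(x,y):
  X=0: 0.39988, 0.09088, 0.29588
  X=1: 0.26128, 0.49535, 0.08622
  X=2: 0.36051, 0.44531, 0.39988
Sum of the 9 terms: H(X,Y) = 2.8352 bits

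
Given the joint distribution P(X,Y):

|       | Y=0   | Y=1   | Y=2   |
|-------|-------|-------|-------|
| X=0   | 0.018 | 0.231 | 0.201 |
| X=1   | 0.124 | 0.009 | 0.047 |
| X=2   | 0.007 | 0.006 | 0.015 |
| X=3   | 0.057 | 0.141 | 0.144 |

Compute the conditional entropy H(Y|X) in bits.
1.2843 bits

H(Y|X) = H(X,Y) - H(X)

H(X,Y) = -Σ_{x,y} P(x,y) log₂ P(x,y). Per-cell terms -P(x,y)·log₂P(x,y):
  X=0: 0.1043, 0.4883, 0.4653
  X=1: 0.3734, 0.0612, 0.2073
  X=2: 0.0501, 0.0443, 0.0909
  X=3: 0.2356, 0.3985, 0.4026
Sum of the 12 terms: H(X,Y) = 2.9218 bits

Marginal of X (row sums):
  P(X=0) = 0.018 + 0.231 + 0.201 = 0.450
  P(X=1) = 0.124 + 0.009 + 0.047 = 0.180
  P(X=2) = 0.007 + 0.006 + 0.015 = 0.028
  P(X=3) = 0.057 + 0.141 + 0.144 = 0.342
H(X) = -[0.450·log₂(0.450) + 0.180·log₂(0.180) + 0.028·log₂(0.028) + 0.342·log₂(0.342)]
  = 0.5184 + 0.4453 + 0.1444 + 0.5294 = 1.6375 bits

H(Y|X) = H(X,Y) - H(X) = 2.9218 - 1.6375 = 1.2843 bits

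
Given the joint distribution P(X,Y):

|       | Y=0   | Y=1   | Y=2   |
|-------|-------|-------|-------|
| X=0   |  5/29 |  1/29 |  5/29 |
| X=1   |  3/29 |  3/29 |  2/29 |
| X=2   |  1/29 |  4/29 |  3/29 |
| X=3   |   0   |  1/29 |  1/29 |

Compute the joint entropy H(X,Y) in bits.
3.2206 bits

H(X,Y) = -Σ_{x,y} P(x,y) log₂ P(x,y). Per-cell terms -P(x,y)·log₂P(x,y):
  X=0: 0.43725, 0.16752, 0.43725
  X=1: 0.33859, 0.33859, 0.26607
  X=2: 0.16752, 0.39420, 0.33859
  X=3: 0.00000, 0.16752, 0.16752
  (cells with P = 0 contribute 0)
Sum of the 12 terms: H(X,Y) = 3.2206 bits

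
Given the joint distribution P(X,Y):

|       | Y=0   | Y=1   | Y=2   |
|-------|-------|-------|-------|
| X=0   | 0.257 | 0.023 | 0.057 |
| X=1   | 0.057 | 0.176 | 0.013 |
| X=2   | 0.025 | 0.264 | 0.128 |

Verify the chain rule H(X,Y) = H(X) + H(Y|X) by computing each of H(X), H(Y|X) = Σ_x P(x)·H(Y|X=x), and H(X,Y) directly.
H(X) = 1.5527 bits, H(Y|X) = 1.0898 bits, H(X,Y) = 2.6426 bits

Marginal of X (row sums):
  P(X=0) = 0.257 + 0.023 + 0.057 = 0.337
  P(X=1) = 0.057 + 0.176 + 0.013 = 0.246
  P(X=2) = 0.025 + 0.264 + 0.128 = 0.417
H(X) = -[0.337·log₂(0.337) + 0.246·log₂(0.246) + 0.417·log₂(0.417)]
  = 0.52881 + 0.49772 + 0.52620 = 1.5527 bits

H(Y|X) = Σ_x P(x)·H(Y|X=x):
  X=0: P(X=0) = 0.337, P(Y|X=0) = (257/337, 23/337, 57/337) → H(Y|X=0) = 0.99612
  X=1: P(X=1) = 0.246, P(Y|X=1) = (19/82, 88/123, 13/246) → H(Y|X=1) = 1.05861
  X=2: P(X=2) = 0.417, P(Y|X=2) = (25/417, 88/139, 128/417) → H(Y|X=2) = 1.18396
H(Y|X) = 0.337·0.99612 + 0.246·1.05861 + 0.417·1.18396 = 1.0898 bits

H(X,Y) = -Σ_{x,y} P(x,y) log₂ P(x,y). Per-cell terms -P(x,y)·log₂P(x,y):
  X=0: 0.50376, 0.12517, 0.23557
  X=1: 0.23557, 0.44112, 0.08145
  X=2: 0.13305, 0.50725, 0.37962
Sum of the 9 terms: H(X,Y) = 2.6426 bits

Chain rule check:
  H(X) + H(Y|X) = 1.5527 + 1.0898 = 2.6425 bits
  H(X,Y) = 2.6426 bits
✓ Chain rule verified (Δ = 0.0001 is 4-dp rounding noise: each of the three values was rounded independently).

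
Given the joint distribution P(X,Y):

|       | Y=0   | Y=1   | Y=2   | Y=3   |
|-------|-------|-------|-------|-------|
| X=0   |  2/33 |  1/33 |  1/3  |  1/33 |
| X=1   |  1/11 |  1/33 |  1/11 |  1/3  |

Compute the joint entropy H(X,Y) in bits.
2.3893 bits

H(X,Y) = -Σ_{x,y} P(x,y) log₂ P(x,y). Per-cell terms -P(x,y)·log₂P(x,y):
  X=0: 0.24511, 0.15286, 0.52832, 0.15286
  X=1: 0.31449, 0.15286, 0.31449, 0.52832
Sum of the 8 terms: H(X,Y) = 2.3893 bits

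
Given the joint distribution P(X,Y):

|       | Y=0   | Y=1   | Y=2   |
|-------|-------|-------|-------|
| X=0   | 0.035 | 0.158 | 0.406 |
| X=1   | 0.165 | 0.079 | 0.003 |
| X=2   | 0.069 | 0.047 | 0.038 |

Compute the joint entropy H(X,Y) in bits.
2.5140 bits

H(X,Y) = -Σ_{x,y} P(x,y) log₂ P(x,y). Per-cell terms -P(x,y)·log₂P(x,y):
  X=0: 0.1693, 0.4206, 0.5280
  X=1: 0.4289, 0.2893, 0.0251
  X=2: 0.2662, 0.2073, 0.1793
Sum of the 9 terms: H(X,Y) = 2.5140 bits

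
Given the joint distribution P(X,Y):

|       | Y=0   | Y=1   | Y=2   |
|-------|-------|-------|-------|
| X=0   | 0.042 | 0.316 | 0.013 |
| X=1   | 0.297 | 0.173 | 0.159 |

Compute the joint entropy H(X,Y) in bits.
2.1786 bits

H(X,Y) = -Σ_{x,y} P(x,y) log₂ P(x,y). Per-cell terms -P(x,y)·log₂P(x,y):
  X=0: 0.1921, 0.5252, 0.0814
  X=1: 0.5202, 0.4379, 0.4218
Sum of the 6 terms: H(X,Y) = 2.1786 bits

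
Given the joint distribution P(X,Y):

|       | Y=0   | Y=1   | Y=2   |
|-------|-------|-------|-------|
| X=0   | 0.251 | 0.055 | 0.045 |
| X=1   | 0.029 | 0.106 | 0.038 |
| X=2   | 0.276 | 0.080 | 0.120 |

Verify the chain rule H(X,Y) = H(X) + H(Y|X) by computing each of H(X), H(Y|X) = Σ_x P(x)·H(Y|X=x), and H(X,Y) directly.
H(X) = 1.4778 bits, H(Y|X) = 1.2960 bits, H(X,Y) = 2.7738 bits

Marginal of X (row sums):
  P(X=0) = 0.251 + 0.055 + 0.045 = 0.351
  P(X=1) = 0.029 + 0.106 + 0.038 = 0.173
  P(X=2) = 0.276 + 0.080 + 0.120 = 0.476
H(X) = -[0.351·log₂(0.351) + 0.173·log₂(0.173) + 0.476·log₂(0.476)]
  = 0.53017 + 0.43789 + 0.50978 = 1.4778 bits

H(Y|X) = Σ_x P(x)·H(Y|X=x):
  X=0: P(X=0) = 0.351, P(Y|X=0) = (251/351, 55/351, 5/39) → H(Y|X=0) = 1.14488
  X=1: P(X=1) = 0.173, P(Y|X=1) = (29/173, 106/173, 38/173) → H(Y|X=1) = 1.34525
  X=2: P(X=2) = 0.476, P(Y|X=2) = (69/119, 20/119, 30/119) → H(Y|X=2) = 1.38949
H(Y|X) = 0.351·1.14488 + 0.173·1.34525 + 0.476·1.38949 = 1.2960 bits

H(X,Y) = -Σ_{x,y} P(x,y) log₂ P(x,y). Per-cell terms -P(x,y)·log₂P(x,y):
  X=0: 0.50055, 0.23014, 0.20133
  X=1: 0.14813, 0.34321, 0.17928
  X=2: 0.51260, 0.29151, 0.36707
Sum of the 9 terms: H(X,Y) = 2.7738 bits

Chain rule check:
  H(X) + H(Y|X) = 1.4778 + 1.2960 = 2.7738 bits
  H(X,Y) = 2.7738 bits
✓ Chain rule verified.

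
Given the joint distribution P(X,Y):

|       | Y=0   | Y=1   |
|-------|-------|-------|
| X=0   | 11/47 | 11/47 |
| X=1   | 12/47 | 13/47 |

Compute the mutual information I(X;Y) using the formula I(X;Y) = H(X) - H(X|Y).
0.0003 bits

I(X;Y) = H(X) - H(X|Y)

Marginal of X (row sums):
  P(X=0) = 11/47 + 11/47 = 22/47
  P(X=1) = 12/47 + 13/47 = 25/47
H(X) = -[(22/47)·log₂(22/47) + (25/47)·log₂(25/47)]
  = 0.51263 + 0.48443 = 0.99706 bits

Marginal of Y (column sums):
  P(Y=0) = 11/47 + 12/47 = 23/47
  P(Y=1) = 11/47 + 13/47 = 24/47
H(X|Y) = Σ_y P(y)·H(X|Y=y):
  Y=0: P(Y=0) = 23/47, P(X|Y=0) = (11/23, 12/23) → H(X|Y=0) = 0.99864
  Y=1: P(Y=1) = 24/47, P(X|Y=1) = (11/24, 13/24) → H(X|Y=1) = 0.99498
H(X|Y) = (23/47)·0.99864 + (24/47)·0.99498 = 0.99677 bits

I(X;Y) = H(X) - H(X|Y) = 0.99706 - 0.99677 = 0.0003 bits

Cross-check via I(X;Y) = H(X) + H(Y) - H(X,Y): computing H(Y) from the column sums and H(X,Y) from the 4 cells in the same way gives H(Y) = 0.99967 bits and H(X,Y) = 1.99644 bits, so
I(X;Y) = 0.99706 + 0.99967 - 1.99644 = 0.0003 bits ✓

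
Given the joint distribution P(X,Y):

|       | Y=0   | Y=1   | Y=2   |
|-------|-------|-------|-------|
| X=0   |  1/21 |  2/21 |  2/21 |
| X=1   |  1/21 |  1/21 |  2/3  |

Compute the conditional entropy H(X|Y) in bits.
0.6406 bits

H(X|Y) = H(X,Y) - H(Y)

H(X,Y) = -Σ_{x,y} P(x,y) log₂ P(x,y). Per-cell terms -P(x,y)·log₂P(x,y):
  X=0: 0.20916, 0.32308, 0.32308
  X=1: 0.20916, 0.20916, 0.38998
Sum of the 6 terms: H(X,Y) = 1.6636 bits

Marginal of Y (column sums):
  P(Y=0) = 1/21 + 1/21 = 2/21
  P(Y=1) = 2/21 + 1/21 = 1/7
  P(Y=2) = 2/21 + 2/3 = 16/21
H(Y) = -[(2/21)·log₂(2/21) + (1/7)·log₂(1/7) + (16/21)·log₂(16/21)]
  = 0.32308 + 0.40105 + 0.29891 = 1.0230 bits

H(X|Y) = H(X,Y) - H(Y) = 1.6636 - 1.0230 = 0.6406 bits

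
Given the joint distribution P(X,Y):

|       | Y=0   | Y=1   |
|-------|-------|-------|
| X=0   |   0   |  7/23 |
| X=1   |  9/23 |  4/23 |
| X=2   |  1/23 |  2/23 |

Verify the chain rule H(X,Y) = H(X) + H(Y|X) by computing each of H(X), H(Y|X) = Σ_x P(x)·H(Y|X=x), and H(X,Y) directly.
H(X) = 1.3709 bits, H(Y|X) = 0.6231 bits, H(X,Y) = 1.9940 bits

Marginal of X (row sums):
  P(X=0) = 0 + 7/23 = 7/23
  P(X=1) = 9/23 + 4/23 = 13/23
  P(X=2) = 1/23 + 2/23 = 3/23
H(X) = -[(7/23)·log₂(7/23) + (13/23)·log₂(13/23) + (3/23)·log₂(3/23)]
  = 0.52232 + 0.46524 + 0.38330 = 1.3709 bits

H(Y|X) = Σ_x P(x)·H(Y|X=x):
  X=0: P(X=0) = 7/23, P(Y|X=0) = (0, 1) → H(Y|X=0) = 0.00000
  X=1: P(X=1) = 13/23, P(Y|X=1) = (9/13, 4/13) → H(Y|X=1) = 0.89049
  X=2: P(X=2) = 3/23, P(Y|X=2) = (1/3, 2/3) → H(Y|X=2) = 0.91830
H(Y|X) = (7/23)·0.00000 + (13/23)·0.89049 + (3/23)·0.91830 = 0.6231 bits

H(X,Y) = -Σ_{x,y} P(x,y) log₂ P(x,y). Per-cell terms -P(x,y)·log₂P(x,y):
  X=0: 0.00000, 0.52232
  X=1: 0.52968, 0.43888
  X=2: 0.19668, 0.30640
  (cells with P = 0 contribute 0)
Sum of the 6 terms: H(X,Y) = 1.9940 bits

Chain rule check:
  H(X) + H(Y|X) = 1.3709 + 0.6231 = 1.9940 bits
  H(X,Y) = 1.9940 bits
✓ Chain rule verified.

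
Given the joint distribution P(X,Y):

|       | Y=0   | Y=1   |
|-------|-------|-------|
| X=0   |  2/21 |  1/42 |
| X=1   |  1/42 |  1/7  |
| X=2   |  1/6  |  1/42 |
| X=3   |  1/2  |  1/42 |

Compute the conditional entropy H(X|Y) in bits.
1.4189 bits

H(X|Y) = H(X,Y) - H(Y)

H(X,Y) = -Σ_{x,y} P(x,y) log₂ P(x,y). Per-cell terms -P(x,y)·log₂P(x,y):
  X=0: 0.32308, 0.12839
  X=1: 0.12839, 0.40105
  X=2: 0.43083, 0.12839
  X=3: 0.50000, 0.12839
Sum of the 8 terms: H(X,Y) = 2.1685 bits

Marginal of Y (column sums):
  P(Y=0) = 2/21 + 1/42 + 1/6 + 1/2 = 11/14
  P(Y=1) = 1/42 + 1/7 + 1/42 + 1/42 = 3/14
H(Y) = -[(11/14)·log₂(11/14) + (3/14)·log₂(3/14)]
  = 0.27337 + 0.47623 = 0.7496 bits

H(X|Y) = H(X,Y) - H(Y) = 2.1685 - 0.7496 = 1.4189 bits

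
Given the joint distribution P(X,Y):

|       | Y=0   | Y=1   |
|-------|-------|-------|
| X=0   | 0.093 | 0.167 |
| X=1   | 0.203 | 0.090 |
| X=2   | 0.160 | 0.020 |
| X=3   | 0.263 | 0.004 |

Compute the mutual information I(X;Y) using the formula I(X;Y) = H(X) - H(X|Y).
0.2309 bits

I(X;Y) = H(X) - H(X|Y)

Marginal of X (row sums):
  P(X=0) = 0.093 + 0.167 = 0.260
  P(X=1) = 0.203 + 0.090 = 0.293
  P(X=2) = 0.160 + 0.020 = 0.180
  P(X=3) = 0.263 + 0.004 = 0.267
H(X) = -[0.260·log₂(0.260) + 0.293·log₂(0.293) + 0.180·log₂(0.180) + 0.267·log₂(0.267)]
  = 0.50529 + 0.51891 + 0.44531 + 0.50866 = 1.97817 bits

Marginal of Y (column sums):
  P(Y=0) = 0.093 + 0.203 + 0.160 + 0.263 = 0.719
  P(Y=1) = 0.167 + 0.090 + 0.020 + 0.004 = 0.281
H(X|Y) = Σ_y P(y)·H(X|Y=y):
  Y=0: P(Y=0) = 0.719, P(X|Y=0) = (93/719, 203/719, 160/719, 263/719) → H(X|Y=0) = 1.90995
  Y=1: P(Y=1) = 0.281, P(X|Y=1) = (167/281, 90/281, 20/281, 4/281) → H(X|Y=1) = 1.33092
H(X|Y) = 0.719·1.90995 + 0.281·1.33092 = 1.74724 bits

I(X;Y) = H(X) - H(X|Y) = 1.97817 - 1.74724 = 0.2309 bits

Cross-check via I(X;Y) = H(X) + H(Y) - H(X,Y): computing H(Y) from the column sums and H(X,Y) from the 8 cells in the same way gives H(Y) = 0.85681 bits and H(X,Y) = 2.60405 bits, so
I(X;Y) = 1.97817 + 0.85681 - 2.60405 = 0.2309 bits ✓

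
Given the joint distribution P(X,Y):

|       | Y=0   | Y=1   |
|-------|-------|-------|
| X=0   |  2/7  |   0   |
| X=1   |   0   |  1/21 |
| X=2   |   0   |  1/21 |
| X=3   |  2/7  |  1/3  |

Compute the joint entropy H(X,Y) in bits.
1.9794 bits

H(X,Y) = -Σ_{x,y} P(x,y) log₂ P(x,y). Per-cell terms -P(x,y)·log₂P(x,y):
  X=0: 0.51639, 0.00000
  X=1: 0.00000, 0.20916
  X=2: 0.00000, 0.20916
  X=3: 0.51639, 0.52832
  (cells with P = 0 contribute 0)
Sum of the 8 terms: H(X,Y) = 1.9794 bits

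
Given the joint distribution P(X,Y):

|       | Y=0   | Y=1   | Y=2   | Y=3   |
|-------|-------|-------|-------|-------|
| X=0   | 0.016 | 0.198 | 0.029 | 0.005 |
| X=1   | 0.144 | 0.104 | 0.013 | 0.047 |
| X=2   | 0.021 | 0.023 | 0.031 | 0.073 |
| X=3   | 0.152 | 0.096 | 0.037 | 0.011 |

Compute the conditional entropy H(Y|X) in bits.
1.4839 bits

H(Y|X) = H(X,Y) - H(X)

H(X,Y) = -Σ_{x,y} P(x,y) log₂ P(x,y). Per-cell terms -P(x,y)·log₂P(x,y):
  X=0: 0.095453, 0.462613, 0.148126, 0.038219
  X=1: 0.402604, 0.339596, 0.081449, 0.207326
  X=2: 0.117043, 0.125171, 0.155359, 0.275645
  X=3: 0.413114, 0.324559, 0.175984, 0.071570
Sum of the 16 terms: H(X,Y) = 3.433831 bits

Marginal of X (row sums):
  P(X=0) = 0.016 + 0.198 + 0.029 + 0.005 = 0.248
  P(X=1) = 0.144 + 0.104 + 0.013 + 0.047 = 0.308
  P(X=2) = 0.021 + 0.023 + 0.031 + 0.073 = 0.148
  P(X=3) = 0.152 + 0.096 + 0.037 + 0.011 = 0.296
H(X) = -[0.248·log₂(0.248) + 0.308·log₂(0.308) + 0.148·log₂(0.148) + 0.296·log₂(0.296)]
  = 0.498874 + 0.523291 + 0.407937 + 0.519874 = 1.949976 bits

H(Y|X) = H(X,Y) - H(X) = 3.433831 - 1.949976 = 1.4839 bits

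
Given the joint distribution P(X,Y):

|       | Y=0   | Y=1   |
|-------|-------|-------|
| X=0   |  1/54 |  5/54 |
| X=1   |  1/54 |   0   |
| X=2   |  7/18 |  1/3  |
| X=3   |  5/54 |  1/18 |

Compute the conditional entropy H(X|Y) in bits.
1.1397 bits

H(X|Y) = H(X,Y) - H(Y)

H(X,Y) = -Σ_{x,y} P(x,y) log₂ P(x,y). Per-cell terms -P(x,y)·log₂P(x,y):
  X=0: 0.10657, 0.31787
  X=1: 0.10657, 0.00000
  X=2: 0.52989, 0.52832
  X=3: 0.31787, 0.23166
  (cells with P = 0 contribute 0)
Sum of the 8 terms: H(X,Y) = 2.13875 bits

Marginal of Y (column sums):
  P(Y=0) = 1/54 + 1/54 + 7/18 + 5/54 = 14/27
  P(Y=1) = 5/54 + 0 + 1/3 + 1/18 = 13/27
H(Y) = -[(14/27)·log₂(14/27) + (13/27)·log₂(13/27)]
  = 0.49131 + 0.50770 = 0.99901 bits

H(X|Y) = H(X,Y) - H(Y) = 2.13875 - 0.99901 = 1.1397 bits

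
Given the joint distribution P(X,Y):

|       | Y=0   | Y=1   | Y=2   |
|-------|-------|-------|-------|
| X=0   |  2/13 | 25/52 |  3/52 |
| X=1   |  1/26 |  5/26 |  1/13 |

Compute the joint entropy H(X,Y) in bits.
2.0837 bits

H(X,Y) = -Σ_{x,y} P(x,y) log₂ P(x,y). Per-cell terms -P(x,y)·log₂P(x,y):
  X=0: 0.4155, 0.5080, 0.2374
  X=1: 0.1808, 0.4574, 0.2846
Sum of the 6 terms: H(X,Y) = 2.0837 bits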